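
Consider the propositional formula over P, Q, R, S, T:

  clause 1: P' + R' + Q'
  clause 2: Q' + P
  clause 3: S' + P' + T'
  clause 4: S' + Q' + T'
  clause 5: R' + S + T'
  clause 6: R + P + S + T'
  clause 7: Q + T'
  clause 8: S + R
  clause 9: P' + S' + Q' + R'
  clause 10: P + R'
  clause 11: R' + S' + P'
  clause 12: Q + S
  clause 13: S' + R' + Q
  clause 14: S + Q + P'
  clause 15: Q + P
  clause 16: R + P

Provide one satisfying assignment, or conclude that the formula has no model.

Branch on Q: set Q = 1.
From the singleton clause (P), P = 1.
From the singleton clause (R'), R = 0.
From the singleton clause (S), S = 1.
From the singleton clause (T'), T = 0.
Every clause now holds.

P ↦ 1, Q ↦ 1, R ↦ 0, S ↦ 1, T ↦ 0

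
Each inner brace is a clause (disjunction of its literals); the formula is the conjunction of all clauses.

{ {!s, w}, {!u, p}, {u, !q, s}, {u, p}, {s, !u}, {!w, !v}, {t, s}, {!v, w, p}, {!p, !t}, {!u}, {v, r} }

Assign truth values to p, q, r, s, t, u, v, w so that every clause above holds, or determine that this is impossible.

The clause (!u) is unit, so u = false.
The clause (p) is unit, so p = true.
The clause (!t) is unit, so t = false.
The clause (s) is unit, so s = true.
The clause (w) is unit, so w = true.
The clause (!v) is unit, so v = false.
The clause (r) is unit, so r = true.
All clauses hold; q can take either value.

p: true, q: false, r: true, s: true, t: false, u: false, v: false, w: true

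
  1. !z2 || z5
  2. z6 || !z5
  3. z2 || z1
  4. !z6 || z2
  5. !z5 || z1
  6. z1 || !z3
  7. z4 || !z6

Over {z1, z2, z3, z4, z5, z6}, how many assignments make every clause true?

There are 2^6 = 64 truth assignments over (z1, z2, z3, z4, z5, z6).
Split on z6. With z6 = true, the clauses containing z6 are satisfied and !z6 drops from the rest; 2 of the 2^5 = 32 assignments to the other variables satisfy what remains.
With z6 = false, by the same count on the reduced clause set, 4 assignments work.
(One model: z1=T, z2=F, z3=F, z4=F, z5=F, z6=F.)
Total: 2 + 4 = 6.

6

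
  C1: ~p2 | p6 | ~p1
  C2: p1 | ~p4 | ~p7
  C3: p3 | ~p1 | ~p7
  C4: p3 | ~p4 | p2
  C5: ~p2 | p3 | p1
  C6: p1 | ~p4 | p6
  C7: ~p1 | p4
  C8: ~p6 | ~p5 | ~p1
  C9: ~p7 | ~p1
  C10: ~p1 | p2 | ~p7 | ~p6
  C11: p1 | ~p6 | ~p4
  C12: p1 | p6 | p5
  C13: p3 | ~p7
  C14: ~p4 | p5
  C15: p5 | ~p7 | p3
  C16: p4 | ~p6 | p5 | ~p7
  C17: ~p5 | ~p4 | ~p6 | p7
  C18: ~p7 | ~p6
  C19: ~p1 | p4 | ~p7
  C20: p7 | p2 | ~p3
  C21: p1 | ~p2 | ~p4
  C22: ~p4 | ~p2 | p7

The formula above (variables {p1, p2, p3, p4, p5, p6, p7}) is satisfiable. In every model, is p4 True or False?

Suppose p4 = 1.
Unit clause (p5) forces p5 = 1.
Suppose p1 = 1.
Unit clause (~p6) forces p6 = 0.
Unit clause (~p2) forces p2 = 0.
Unit clause (p3) forces p3 = 1.
Unit clause (~p7) forces p7 = 0.
Now (p7) is unsatisfied and unit — conflict.
Undo p1 and try p1 = 0.
Unit clause (~p7) forces p7 = 0.
Unit clause (p6) forces p6 = 1.
Now (~p6) is unsatisfied and unit — conflict.
Either choice for p1 ends in contradiction.
So every satisfying assignment has p4 = False.

False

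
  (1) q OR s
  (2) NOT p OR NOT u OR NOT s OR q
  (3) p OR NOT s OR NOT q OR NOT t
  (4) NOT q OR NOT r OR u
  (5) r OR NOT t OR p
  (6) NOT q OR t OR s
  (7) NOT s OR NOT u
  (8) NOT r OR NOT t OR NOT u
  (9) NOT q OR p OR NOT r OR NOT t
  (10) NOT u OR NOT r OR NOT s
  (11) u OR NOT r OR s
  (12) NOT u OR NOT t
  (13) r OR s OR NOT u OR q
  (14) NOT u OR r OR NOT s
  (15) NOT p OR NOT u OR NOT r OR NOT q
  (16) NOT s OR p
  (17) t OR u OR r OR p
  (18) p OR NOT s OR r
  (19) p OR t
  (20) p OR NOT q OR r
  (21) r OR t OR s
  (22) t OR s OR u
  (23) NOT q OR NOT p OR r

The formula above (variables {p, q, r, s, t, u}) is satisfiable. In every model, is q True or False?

False

Suppose q = true.
Try r = false.
Unit clause (p) forces p = true.
That conflicts with the unit clause (NOT p).
Backtrack on r: now try r = true.
Unit clause (u) forces u = true.
Unit clause (NOT s) forces s = false.
Unit clause (t) forces t = true.
That conflicts with the unit clause (NOT t).
Both values of r lead to a conflict.
So every satisfying assignment has q = False.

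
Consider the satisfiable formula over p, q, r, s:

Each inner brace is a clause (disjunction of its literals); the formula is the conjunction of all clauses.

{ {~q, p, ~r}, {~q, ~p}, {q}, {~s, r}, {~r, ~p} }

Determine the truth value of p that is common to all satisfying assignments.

False

Suppose p = 1.
(~q) alone gives q = 0.
Now (q) is unsatisfied and unit — conflict.
So every satisfying assignment has p = False.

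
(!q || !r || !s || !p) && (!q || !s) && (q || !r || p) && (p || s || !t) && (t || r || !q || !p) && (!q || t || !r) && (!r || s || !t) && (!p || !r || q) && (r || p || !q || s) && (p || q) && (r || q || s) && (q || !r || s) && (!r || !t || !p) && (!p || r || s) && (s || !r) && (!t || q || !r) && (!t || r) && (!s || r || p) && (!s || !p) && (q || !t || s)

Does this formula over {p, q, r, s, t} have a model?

Branch on q: set q = false.
(p) alone gives p = true.
(!r) alone gives r = false.
(s) alone gives s = true.
That conflicts with the unit clause (!s).
Backtrack on q: now try q = true.
(!s) alone gives s = false.
(!r) alone gives r = false.
(p) alone gives p = true.
That conflicts with the unit clause (!p).
Neither q = true nor q = false works.
No assignment satisfies every clause.

No, unsatisfiable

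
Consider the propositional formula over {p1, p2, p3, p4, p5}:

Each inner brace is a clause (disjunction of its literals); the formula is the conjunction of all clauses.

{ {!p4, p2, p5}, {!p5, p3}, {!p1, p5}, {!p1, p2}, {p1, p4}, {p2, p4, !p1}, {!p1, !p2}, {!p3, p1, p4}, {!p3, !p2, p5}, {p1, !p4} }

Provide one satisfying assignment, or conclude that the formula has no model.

UNSATISFIABLE

Case p5 = false:
From the singleton clause (!p1), p1 = false.
From the singleton clause (p4), p4 = true.
But (!p4) is also a unit clause — contradiction.
Undo p5 and try p5 = true.
From the singleton clause (p3), p3 = true.
Case p1 = false:
From the singleton clause (p4), p4 = true.
But (!p4) is also a unit clause — contradiction.
Undo p1 and try p1 = true.
From the singleton clause (p2), p2 = true.
But (!p2) is also a unit clause — contradiction.
Neither p1 = true nor p1 = false works.
Neither p5 = true nor p5 = false works.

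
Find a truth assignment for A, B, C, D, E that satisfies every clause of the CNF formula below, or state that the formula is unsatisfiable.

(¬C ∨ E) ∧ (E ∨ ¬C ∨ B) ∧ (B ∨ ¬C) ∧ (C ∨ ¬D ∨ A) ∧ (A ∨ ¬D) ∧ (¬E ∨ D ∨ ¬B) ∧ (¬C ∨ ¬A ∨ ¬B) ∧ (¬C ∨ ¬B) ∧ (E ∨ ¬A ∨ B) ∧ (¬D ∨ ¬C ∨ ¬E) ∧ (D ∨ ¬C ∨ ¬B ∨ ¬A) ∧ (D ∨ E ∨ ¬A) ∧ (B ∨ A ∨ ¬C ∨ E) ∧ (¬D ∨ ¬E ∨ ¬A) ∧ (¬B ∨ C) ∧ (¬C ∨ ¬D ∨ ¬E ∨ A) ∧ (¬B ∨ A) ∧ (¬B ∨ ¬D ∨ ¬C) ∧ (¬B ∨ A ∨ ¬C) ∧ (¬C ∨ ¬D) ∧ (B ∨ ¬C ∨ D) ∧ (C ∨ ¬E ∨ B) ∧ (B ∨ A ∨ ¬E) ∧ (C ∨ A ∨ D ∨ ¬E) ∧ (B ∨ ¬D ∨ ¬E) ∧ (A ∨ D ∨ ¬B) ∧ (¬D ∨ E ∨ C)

A: False, B: False, C: False, D: False, E: False

Suppose C = False.
From the singleton clause (¬B), B = False.
From the singleton clause (¬E), E = False.
From the singleton clause (¬A), A = False.
From the singleton clause (¬D), D = False.
This assignment satisfies each clause.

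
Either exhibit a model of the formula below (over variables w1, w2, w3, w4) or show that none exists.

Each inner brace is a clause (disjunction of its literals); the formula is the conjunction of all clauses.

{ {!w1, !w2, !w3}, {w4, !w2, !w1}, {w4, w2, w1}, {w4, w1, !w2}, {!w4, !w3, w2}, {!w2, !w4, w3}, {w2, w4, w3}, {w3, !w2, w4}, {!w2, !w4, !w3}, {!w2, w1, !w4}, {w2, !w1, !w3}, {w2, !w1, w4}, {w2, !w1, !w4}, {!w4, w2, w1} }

Case w1 = false:
Case w4 = true:
The clause (!w2) is unit, so w2 = false.
Now (w2) is unsatisfied and unit — conflict.
So w4 must be the other value — set w4 = false.
The clause (w2) is unit, so w2 = true.
Now (!w2) is unsatisfied and unit — conflict.
Either choice for w4 ends in contradiction.
So w1 must be the other value — set w1 = true.
Case w2 = false:
The clause (!w3) is unit, so w3 = false.
The clause (w4) is unit, so w4 = true.
Now (!w4) is unsatisfied and unit — conflict.
So w2 must be the other value — set w2 = true.
The clause (!w3) is unit, so w3 = false.
The clause (w4) is unit, so w4 = true.
Now (!w4) is unsatisfied and unit — conflict.
Either choice for w2 ends in contradiction.
Either choice for w1 ends in contradiction.

UNSATISFIABLE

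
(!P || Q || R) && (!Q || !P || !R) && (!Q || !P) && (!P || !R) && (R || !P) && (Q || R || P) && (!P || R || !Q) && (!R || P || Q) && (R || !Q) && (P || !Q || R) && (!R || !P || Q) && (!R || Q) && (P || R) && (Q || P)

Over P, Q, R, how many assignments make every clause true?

There are 2^3 = 8 truth assignments over (P, Q, R).
Check each against the 14 clauses (columns in the order P, Q, R):
  F F F  ✗ fails (Q || R || P)
  F F T  ✗ fails (!R || P || Q)
  F T F  ✗ fails (R || !Q)
  F T T  ✓ satisfies all
  T F F  ✗ fails (!P || Q || R)
  T F T  ✗ fails (!P || !R)
  T T F  ✗ fails (!Q || !P)
  T T T  ✗ fails (!Q || !P || !R)
1 of the 8 rows is a model.

1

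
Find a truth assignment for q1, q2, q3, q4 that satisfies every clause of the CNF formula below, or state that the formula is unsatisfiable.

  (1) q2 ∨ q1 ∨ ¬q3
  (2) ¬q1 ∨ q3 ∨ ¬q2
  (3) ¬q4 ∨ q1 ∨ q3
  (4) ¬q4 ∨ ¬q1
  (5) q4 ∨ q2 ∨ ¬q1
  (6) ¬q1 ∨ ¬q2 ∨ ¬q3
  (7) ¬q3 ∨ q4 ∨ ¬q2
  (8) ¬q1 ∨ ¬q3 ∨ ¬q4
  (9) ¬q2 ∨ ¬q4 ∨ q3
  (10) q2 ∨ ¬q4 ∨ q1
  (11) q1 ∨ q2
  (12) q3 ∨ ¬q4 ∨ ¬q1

Branch on q4: set q4 = False.
Branch on q2: set q2 = True.
(¬q3) alone gives q3 = False.
(¬q1) alone gives q1 = False.
This assignment satisfies each clause.

q1: False,  q2: True,  q3: False,  q4: False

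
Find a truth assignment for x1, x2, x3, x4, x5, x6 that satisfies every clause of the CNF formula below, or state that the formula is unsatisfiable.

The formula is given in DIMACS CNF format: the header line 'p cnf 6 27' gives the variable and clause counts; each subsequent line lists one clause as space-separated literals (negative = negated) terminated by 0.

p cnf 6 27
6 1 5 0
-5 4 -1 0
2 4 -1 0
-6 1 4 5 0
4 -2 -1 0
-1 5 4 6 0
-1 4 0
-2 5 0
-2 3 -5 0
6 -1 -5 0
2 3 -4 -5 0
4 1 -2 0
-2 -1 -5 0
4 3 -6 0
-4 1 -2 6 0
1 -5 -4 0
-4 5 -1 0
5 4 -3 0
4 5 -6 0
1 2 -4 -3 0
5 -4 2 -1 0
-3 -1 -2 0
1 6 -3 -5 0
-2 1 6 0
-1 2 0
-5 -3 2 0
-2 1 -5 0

x1=False, x2=False, x3=False, x4=True, x5=False, x6=True

Suppose x1 = False.
Suppose x6 = True.
Suppose x4 = True.
From the singleton clause (¬x5), x5 = False.
From the singleton clause (¬x2), x2 = False.
From the singleton clause (¬x3), x3 = False.
All clauses are satisfied.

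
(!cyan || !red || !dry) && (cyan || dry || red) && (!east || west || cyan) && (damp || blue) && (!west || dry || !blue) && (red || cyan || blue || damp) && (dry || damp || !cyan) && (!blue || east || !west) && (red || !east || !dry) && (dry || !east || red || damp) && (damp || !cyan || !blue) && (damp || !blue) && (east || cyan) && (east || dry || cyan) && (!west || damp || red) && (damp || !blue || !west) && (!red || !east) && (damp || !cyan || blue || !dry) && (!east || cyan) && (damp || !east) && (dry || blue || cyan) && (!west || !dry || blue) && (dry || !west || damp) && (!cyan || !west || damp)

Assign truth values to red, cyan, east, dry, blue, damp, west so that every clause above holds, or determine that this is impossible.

Branch on damp: set damp = true.
Branch on east: set east = true.
Unit clause (!red) forces red = false.
Unit clause (!dry) forces dry = false.
Unit clause (cyan) forces cyan = true.
Branch on west: set west = false.
All clauses hold; blue can take either value.

red ↦ false,  cyan ↦ true,  east ↦ true,  dry ↦ false,  blue ↦ false,  damp ↦ true,  west ↦ false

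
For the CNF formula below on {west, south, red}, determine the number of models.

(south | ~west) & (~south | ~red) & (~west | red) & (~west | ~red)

There are 2^3 = 8 truth assignments over (west, south, red).
Check each against the 4 clauses (columns in the order west, south, red):
  F F F  ✓ satisfies all
  F F T  ✓ satisfies all
  F T F  ✓ satisfies all
  F T T  ✗ fails (~south | ~red)
  T F F  ✗ fails (south | ~west)
  T F T  ✗ fails (south | ~west)
  T T F  ✗ fails (~west | red)
  T T T  ✗ fails (~south | ~red)
3 of the 8 rows are models.

3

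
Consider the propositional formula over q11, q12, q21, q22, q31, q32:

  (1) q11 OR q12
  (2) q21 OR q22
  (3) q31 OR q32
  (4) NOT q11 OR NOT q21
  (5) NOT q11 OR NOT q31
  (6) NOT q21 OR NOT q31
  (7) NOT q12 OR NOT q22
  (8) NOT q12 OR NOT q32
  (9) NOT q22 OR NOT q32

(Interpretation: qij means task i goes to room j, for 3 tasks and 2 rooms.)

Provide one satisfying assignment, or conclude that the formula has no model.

UNSATISFIABLE

Branch on q11: set q11 = true.
The clause (NOT q21) is unit, so q21 = false.
The clause (q22) is unit, so q22 = true.
The clause (NOT q31) is unit, so q31 = false.
The clause (q32) is unit, so q32 = true.
But (NOT q32) is also a unit clause — contradiction.
Backtrack on q11: now try q11 = false.
The clause (q12) is unit, so q12 = true.
The clause (NOT q22) is unit, so q22 = false.
The clause (q21) is unit, so q21 = true.
The clause (NOT q31) is unit, so q31 = false.
The clause (q32) is unit, so q32 = true.
But (NOT q32) is also a unit clause — contradiction.
Neither q11 = true nor q11 = false works.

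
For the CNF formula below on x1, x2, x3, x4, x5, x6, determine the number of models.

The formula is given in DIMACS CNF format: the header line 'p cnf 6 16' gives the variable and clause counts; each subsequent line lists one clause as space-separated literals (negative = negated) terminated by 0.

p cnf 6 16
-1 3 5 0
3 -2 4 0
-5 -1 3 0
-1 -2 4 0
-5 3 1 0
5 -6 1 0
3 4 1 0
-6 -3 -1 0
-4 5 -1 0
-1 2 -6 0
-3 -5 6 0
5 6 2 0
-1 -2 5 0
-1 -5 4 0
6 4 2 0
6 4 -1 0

There are 2^6 = 64 truth assignments over (x1, x2, x3, x4, x5, x6).
Split on x6. With x6 = True, the clauses containing x6 are satisfied and ¬x6 drops from the rest; 4 of the 2^5 = 32 assignments to the other variables satisfy what remains.
With x6 = False, by the same count on the reduced clause set, 3 assignments work.
(One model: x1=F, x2=F, x3=T, x4=F, x5=T, x6=T.)
Total: 4 + 3 = 7.

7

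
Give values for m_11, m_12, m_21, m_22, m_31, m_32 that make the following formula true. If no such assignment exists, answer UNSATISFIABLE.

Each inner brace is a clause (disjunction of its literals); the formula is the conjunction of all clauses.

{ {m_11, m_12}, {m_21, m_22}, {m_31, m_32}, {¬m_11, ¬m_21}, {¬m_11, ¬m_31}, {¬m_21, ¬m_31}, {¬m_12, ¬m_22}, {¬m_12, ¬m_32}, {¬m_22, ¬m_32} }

Branch on m_11: set m_11 = True.
The clause (¬m_21) is unit, so m_21 = False.
The clause (m_22) is unit, so m_22 = True.
The clause (¬m_31) is unit, so m_31 = False.
The clause (m_32) is unit, so m_32 = True.
Now (¬m_32) is unsatisfied and unit — conflict.
Backtrack on m_11: now try m_11 = False.
The clause (m_12) is unit, so m_12 = True.
The clause (¬m_22) is unit, so m_22 = False.
The clause (m_21) is unit, so m_21 = True.
The clause (¬m_31) is unit, so m_31 = False.
The clause (m_32) is unit, so m_32 = True.
Now (¬m_32) is unsatisfied and unit — conflict.
Both values of m_11 lead to a conflict.

UNSATISFIABLE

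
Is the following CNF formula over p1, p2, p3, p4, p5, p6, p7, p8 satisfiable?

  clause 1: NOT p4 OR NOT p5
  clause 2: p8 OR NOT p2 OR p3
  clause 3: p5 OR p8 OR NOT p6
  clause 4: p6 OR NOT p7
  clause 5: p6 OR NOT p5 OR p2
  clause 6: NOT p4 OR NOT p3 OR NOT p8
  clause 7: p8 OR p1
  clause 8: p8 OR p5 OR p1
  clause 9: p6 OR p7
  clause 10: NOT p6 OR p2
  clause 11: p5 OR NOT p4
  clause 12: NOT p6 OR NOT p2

Unsatisfiable

Branch on p4: set p4 = false.
Branch on p6: set p6 = true.
(p2) alone gives p2 = true.
Now (NOT p2) is unsatisfied and unit — conflict.
So p6 must be the other value — set p6 = false.
(NOT p7) alone gives p7 = false.
Now (p7) is unsatisfied and unit — conflict.
Both values of p6 lead to a conflict.
So p4 must be the other value — set p4 = true.
(NOT p5) alone gives p5 = false.
Now (p5) is unsatisfied and unit — conflict.
Both values of p4 lead to a conflict.
No assignment satisfies every clause.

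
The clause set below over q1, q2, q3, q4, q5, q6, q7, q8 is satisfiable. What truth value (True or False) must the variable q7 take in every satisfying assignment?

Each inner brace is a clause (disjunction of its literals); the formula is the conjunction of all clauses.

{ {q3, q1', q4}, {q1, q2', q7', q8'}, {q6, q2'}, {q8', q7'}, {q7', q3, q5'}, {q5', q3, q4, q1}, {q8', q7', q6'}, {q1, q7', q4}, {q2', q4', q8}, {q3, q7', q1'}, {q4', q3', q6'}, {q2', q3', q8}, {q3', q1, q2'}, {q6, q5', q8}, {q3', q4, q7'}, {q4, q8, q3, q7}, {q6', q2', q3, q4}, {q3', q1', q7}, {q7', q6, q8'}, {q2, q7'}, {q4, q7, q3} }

False

Suppose q7 = 1.
Unit clause (q8') forces q8 = 0.
Unit clause (q2) forces q2 = 1.
Unit clause (q6) forces q6 = 1.
Unit clause (q4') forces q4 = 0.
Unit clause (q1) forces q1 = 1.
Unit clause (q3) forces q3 = 1.
Now (q3') is unsatisfied and unit — conflict.
So every satisfying assignment has q7 = False.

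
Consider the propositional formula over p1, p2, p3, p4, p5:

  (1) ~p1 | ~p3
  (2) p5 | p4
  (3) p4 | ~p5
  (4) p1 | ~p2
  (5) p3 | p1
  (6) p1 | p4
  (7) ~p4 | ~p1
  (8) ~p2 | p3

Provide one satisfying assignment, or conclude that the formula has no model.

p1 ↦ 0; p2 ↦ 0; p3 ↦ 1; p4 ↦ 1; p5 ↦ 1

Suppose p1 = 0.
From the singleton clause (~p2), p2 = 0.
From the singleton clause (p3), p3 = 1.
From the singleton clause (p4), p4 = 1.
No clause remains; p5 is free.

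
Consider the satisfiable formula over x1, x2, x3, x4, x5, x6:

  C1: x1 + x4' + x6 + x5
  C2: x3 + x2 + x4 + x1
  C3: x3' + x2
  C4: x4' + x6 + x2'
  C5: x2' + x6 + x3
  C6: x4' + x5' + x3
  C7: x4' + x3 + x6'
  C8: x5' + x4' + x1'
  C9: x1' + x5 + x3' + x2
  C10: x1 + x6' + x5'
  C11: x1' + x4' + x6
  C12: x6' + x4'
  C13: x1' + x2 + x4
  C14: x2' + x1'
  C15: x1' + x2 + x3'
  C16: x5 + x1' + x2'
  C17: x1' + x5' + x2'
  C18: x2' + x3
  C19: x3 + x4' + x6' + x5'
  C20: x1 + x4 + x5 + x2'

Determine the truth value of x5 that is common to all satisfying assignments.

Suppose x5 = 0.
Case x3 = 0:
Unit clause (x2') forces x2 = 0.
Case x4 = 1:
Unit clause (x6') forces x6 = 0.
Unit clause (x1) forces x1 = 1.
That conflicts with the unit clause (x1').
Undo x4 and try x4 = 0.
Unit clause (x1) forces x1 = 1.
That conflicts with the unit clause (x1').
Both values of x4 lead to a conflict.
Undo x3 and try x3 = 1.
Unit clause (x2) forces x2 = 1.
Unit clause (x1') forces x1 = 0.
Unit clause (x4) forces x4 = 1.
Unit clause (x6) forces x6 = 1.
That conflicts with the unit clause (x6').
Both values of x3 lead to a conflict.
So every satisfying assignment has x5 = True.

True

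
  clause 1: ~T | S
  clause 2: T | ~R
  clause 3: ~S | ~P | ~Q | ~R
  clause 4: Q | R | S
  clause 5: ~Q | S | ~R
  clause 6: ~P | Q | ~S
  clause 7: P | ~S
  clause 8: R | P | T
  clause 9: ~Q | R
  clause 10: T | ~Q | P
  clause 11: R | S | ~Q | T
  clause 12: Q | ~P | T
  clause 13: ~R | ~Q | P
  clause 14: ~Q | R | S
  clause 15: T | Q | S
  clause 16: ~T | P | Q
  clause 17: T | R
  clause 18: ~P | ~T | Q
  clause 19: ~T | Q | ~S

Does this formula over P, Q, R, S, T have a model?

Case T = 0:
The clause (~R) is unit, so R = 0.
Now (R) is unsatisfied and unit — conflict.
Backtrack on T: now try T = 1.
The clause (S) is unit, so S = 1.
The clause (P) is unit, so P = 1.
The clause (Q) is unit, so Q = 1.
The clause (~R) is unit, so R = 0.
Now (R) is unsatisfied and unit — conflict.
Neither T = 1 nor T = 0 works.
No assignment satisfies every clause.

No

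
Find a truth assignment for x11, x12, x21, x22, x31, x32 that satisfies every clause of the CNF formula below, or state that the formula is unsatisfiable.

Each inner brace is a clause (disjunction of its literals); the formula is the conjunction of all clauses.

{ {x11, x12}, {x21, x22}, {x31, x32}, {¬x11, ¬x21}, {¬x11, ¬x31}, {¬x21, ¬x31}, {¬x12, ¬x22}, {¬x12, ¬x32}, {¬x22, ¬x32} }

UNSATISFIABLE

Try x11 = True.
(¬x21) alone gives x21 = False.
(x22) alone gives x22 = True.
(¬x31) alone gives x31 = False.
(x32) alone gives x32 = True.
That conflicts with the unit clause (¬x32).
That branch fails; take x11 = False instead.
(x12) alone gives x12 = True.
(¬x22) alone gives x22 = False.
(x21) alone gives x21 = True.
(¬x31) alone gives x31 = False.
(x32) alone gives x32 = True.
That conflicts with the unit clause (¬x32).
Either choice for x11 ends in contradiction.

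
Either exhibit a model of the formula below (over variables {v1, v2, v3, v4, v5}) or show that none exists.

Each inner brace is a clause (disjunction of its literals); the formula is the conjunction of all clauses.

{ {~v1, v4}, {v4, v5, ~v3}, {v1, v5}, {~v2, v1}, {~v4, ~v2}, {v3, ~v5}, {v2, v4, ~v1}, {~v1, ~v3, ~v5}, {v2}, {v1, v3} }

From the singleton clause (v2), v2 = 1.
From the singleton clause (v1), v1 = 1.
From the singleton clause (v4), v4 = 1.
That conflicts with the unit clause (~v4).

UNSATISFIABLE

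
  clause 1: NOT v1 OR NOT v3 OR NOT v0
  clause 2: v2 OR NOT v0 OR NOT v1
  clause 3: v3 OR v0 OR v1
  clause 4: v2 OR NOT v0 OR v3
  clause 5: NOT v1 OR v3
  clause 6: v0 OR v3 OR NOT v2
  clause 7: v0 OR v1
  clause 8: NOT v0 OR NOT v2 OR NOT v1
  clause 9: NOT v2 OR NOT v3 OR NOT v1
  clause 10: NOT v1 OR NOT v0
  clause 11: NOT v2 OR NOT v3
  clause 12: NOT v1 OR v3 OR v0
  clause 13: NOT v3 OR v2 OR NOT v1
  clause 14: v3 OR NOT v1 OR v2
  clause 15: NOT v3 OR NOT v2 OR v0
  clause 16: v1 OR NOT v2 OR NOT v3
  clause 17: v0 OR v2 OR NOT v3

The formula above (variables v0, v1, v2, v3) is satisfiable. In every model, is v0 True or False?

Suppose v0 = false.
The clause (v1) is unit, so v1 = true.
The clause (v3) is unit, so v3 = true.
The clause (NOT v2) is unit, so v2 = false.
But (v2) is also a unit clause — contradiction.
So every satisfying assignment has v0 = True.

True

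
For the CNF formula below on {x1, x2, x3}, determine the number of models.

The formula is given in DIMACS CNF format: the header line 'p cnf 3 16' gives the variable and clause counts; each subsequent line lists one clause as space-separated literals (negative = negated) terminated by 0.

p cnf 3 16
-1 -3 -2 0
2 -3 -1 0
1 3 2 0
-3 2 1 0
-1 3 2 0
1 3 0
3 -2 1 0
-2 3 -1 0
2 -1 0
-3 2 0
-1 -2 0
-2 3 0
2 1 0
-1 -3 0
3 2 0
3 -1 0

1

There are 2^3 = 8 truth assignments over (x1, x2, x3).
Check each against the 16 clauses (columns in the order x1, x2, x3):
  F F F  ✗ fails (x1 ∨ x3 ∨ x2)
  F F T  ✗ fails (¬x3 ∨ x2 ∨ x1)
  F T F  ✗ fails (x1 ∨ x3)
  F T T  ✓ satisfies all
  T F F  ✗ fails (¬x1 ∨ x3 ∨ x2)
  T F T  ✗ fails (x2 ∨ ¬x3 ∨ ¬x1)
  T T F  ✗ fails (¬x2 ∨ x3 ∨ ¬x1)
  T T T  ✗ fails (¬x1 ∨ ¬x3 ∨ ¬x2)
1 of the 8 rows is a model.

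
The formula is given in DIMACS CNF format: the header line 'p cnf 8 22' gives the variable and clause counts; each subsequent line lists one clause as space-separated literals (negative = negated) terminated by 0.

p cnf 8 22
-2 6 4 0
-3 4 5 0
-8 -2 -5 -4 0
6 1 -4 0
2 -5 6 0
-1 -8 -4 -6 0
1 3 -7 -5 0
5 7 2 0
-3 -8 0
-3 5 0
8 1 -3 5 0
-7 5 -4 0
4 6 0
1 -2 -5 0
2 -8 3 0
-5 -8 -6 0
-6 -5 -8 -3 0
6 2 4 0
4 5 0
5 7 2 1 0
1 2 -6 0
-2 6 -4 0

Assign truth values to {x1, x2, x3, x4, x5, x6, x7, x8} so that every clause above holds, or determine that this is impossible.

x1: True; x2: False; x3: False; x4: True; x5: True; x6: True; x7: True; x8: False

Try x3 = False.
Try x4 = True.
Try x6 = True.
Try x1 = True.
Unit clause (¬x8) forces x8 = False.
Try x7 = True.
Unit clause (x5) forces x5 = True.
All clauses hold; x2 can take either value.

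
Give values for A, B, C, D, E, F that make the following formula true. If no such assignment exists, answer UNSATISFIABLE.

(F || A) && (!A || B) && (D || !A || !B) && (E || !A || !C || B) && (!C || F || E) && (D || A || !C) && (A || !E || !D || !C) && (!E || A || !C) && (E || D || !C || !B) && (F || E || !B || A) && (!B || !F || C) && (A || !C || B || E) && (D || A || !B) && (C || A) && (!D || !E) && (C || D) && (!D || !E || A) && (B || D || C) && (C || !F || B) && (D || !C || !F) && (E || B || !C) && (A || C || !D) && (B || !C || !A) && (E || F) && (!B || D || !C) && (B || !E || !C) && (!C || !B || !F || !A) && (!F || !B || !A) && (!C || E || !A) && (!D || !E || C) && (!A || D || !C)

A=false, B=true, C=true, D=true, E=false, F=true

Branch on F: set F = true.
Branch on A: set A = false.
From the singleton clause (C), C = true.
From the singleton clause (D), D = true.
From the singleton clause (!E), E = false.
From the singleton clause (B), B = true.
All clauses are satisfied.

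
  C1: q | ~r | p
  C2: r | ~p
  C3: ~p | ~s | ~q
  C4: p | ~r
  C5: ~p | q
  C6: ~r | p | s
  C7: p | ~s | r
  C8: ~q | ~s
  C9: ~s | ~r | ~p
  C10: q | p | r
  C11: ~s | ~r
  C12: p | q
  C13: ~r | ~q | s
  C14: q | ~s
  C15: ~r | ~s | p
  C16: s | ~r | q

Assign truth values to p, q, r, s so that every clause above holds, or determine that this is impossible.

p: 0,  q: 1,  r: 0,  s: 0

Suppose r = 0.
Unit clause (~p) forces p = 0.
Unit clause (~s) forces s = 0.
Unit clause (q) forces q = 1.
This assignment satisfies each clause.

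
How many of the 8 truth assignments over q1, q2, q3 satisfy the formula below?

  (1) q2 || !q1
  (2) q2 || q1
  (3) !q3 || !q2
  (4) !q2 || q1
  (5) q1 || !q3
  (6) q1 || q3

There are 2^3 = 8 truth assignments over (q1, q2, q3).
Split on q3. With q3 = true, the clauses containing q3 are satisfied and !q3 drops from the rest; 0 of the 2^2 = 4 assignments to the other variables satisfy what remains.
With q3 = false, by the same count on the reduced clause set, 1 assignment works.
(One model: q1=T, q2=T, q3=F.)
Total: 0 + 1 = 1.

1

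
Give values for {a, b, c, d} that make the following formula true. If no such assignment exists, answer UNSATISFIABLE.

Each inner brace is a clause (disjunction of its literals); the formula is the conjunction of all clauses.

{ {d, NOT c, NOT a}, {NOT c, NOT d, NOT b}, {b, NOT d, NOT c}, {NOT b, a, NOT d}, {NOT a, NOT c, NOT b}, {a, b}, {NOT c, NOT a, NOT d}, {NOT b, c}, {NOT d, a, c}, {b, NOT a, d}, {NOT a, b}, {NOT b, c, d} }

Branch on a: set a = false.
(b) alone gives b = true.
(NOT d) alone gives d = false.
(c) alone gives c = true.
Every clause now holds.

a=false,  b=true,  c=true,  d=false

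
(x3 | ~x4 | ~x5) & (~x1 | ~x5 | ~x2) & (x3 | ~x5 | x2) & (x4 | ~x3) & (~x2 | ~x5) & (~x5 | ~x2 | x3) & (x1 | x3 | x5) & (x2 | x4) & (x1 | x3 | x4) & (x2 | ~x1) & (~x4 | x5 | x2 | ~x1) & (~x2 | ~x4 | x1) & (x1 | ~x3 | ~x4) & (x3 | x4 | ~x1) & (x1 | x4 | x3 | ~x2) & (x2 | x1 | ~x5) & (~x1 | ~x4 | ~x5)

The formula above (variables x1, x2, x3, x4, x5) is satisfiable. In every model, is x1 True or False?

True

Suppose x1 = 0.
Case x4 = 1:
The clause (~x2) is unit, so x2 = 0.
The clause (~x3) is unit, so x3 = 0.
The clause (~x5) is unit, so x5 = 0.
Now (x5) is unsatisfied and unit — conflict.
So x4 must be the other value — set x4 = 0.
The clause (~x3) is unit, so x3 = 0.
Now (x3) is unsatisfied and unit — conflict.
Neither x4 = 1 nor x4 = 0 works.
So every satisfying assignment has x1 = True.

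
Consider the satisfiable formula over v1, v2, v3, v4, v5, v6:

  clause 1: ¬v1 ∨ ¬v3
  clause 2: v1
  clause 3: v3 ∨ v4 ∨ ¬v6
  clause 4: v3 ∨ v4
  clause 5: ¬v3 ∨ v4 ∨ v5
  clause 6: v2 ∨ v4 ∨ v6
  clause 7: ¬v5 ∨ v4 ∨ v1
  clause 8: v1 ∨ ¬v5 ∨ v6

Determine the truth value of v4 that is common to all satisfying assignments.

Suppose v4 = False.
The clause (v1) is unit, so v1 = True.
The clause (¬v3) is unit, so v3 = False.
But (v3) is also a unit clause — contradiction.
So every satisfying assignment has v4 = True.

True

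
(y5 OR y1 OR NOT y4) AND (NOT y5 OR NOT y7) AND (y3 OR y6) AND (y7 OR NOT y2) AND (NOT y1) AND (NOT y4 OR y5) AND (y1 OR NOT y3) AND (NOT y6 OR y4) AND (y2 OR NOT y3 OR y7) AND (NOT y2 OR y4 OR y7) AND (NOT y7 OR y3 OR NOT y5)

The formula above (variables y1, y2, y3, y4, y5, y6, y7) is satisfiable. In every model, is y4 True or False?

Suppose y4 = false.
(NOT y1) alone gives y1 = false.
(NOT y3) alone gives y3 = false.
(y6) alone gives y6 = true.
But (NOT y6) is also a unit clause — contradiction.
So every satisfying assignment has y4 = True.

True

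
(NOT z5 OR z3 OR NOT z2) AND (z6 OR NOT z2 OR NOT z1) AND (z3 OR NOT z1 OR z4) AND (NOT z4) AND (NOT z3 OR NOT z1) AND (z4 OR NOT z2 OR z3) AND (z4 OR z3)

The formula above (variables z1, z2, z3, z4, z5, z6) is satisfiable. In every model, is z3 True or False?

Suppose z3 = false.
From the singleton clause (NOT z4), z4 = false.
That conflicts with the unit clause (z4).
So every satisfying assignment has z3 = True.

True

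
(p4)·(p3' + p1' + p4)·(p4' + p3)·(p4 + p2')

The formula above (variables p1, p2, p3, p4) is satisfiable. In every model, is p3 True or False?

True

Suppose p3 = 0.
(p4) alone gives p4 = 1.
That conflicts with the unit clause (p4').
So every satisfying assignment has p3 = True.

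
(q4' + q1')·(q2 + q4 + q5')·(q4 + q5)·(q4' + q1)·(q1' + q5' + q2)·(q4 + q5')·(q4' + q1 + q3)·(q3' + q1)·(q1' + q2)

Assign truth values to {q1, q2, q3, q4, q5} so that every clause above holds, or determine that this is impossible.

UNSATISFIABLE

Try q4 = 0.
The clause (q5) is unit, so q5 = 1.
But (q5') is also a unit clause — contradiction.
Backtrack on q4: now try q4 = 1.
The clause (q1') is unit, so q1 = 0.
But (q1) is also a unit clause — contradiction.
Either choice for q4 ends in contradiction.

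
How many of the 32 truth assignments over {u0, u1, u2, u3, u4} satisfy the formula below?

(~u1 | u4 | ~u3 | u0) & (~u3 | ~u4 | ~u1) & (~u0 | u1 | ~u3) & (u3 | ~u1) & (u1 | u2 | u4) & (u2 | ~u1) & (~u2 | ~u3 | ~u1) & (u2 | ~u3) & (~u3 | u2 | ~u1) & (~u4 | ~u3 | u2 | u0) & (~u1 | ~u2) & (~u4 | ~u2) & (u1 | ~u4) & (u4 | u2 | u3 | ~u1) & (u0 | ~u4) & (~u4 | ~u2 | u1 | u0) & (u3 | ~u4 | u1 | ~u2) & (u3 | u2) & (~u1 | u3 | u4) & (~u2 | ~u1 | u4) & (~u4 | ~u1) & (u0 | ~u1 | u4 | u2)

3

There are 2^5 = 32 truth assignments over (u0, u1, u2, u3, u4).
Split on u4. With u4 = 1, the clauses containing u4 are satisfied and ~u4 drops from the rest; 0 of the 2^4 = 16 assignments to the other variables satisfy what remains.
With u4 = 0, by the same count on the reduced clause set, 3 assignments work.
(One model: u0=F, u1=F, u2=T, u3=F, u4=F.)
Total: 0 + 3 = 3.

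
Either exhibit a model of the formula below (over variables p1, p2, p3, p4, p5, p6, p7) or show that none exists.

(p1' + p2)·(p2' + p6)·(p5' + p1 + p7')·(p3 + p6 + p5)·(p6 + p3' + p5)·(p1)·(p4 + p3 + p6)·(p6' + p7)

p1: 1, p2: 1, p3: 0, p4: 0, p5: 1, p6: 1, p7: 1

The clause (p1) is unit, so p1 = 1.
The clause (p2) is unit, so p2 = 1.
The clause (p6) is unit, so p6 = 1.
The clause (p7) is unit, so p7 = 1.
No clause remains; p3, p4, p5 are free.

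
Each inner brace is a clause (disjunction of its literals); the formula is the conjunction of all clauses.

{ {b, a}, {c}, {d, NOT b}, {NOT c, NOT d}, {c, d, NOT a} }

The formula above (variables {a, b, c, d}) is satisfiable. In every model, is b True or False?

False

Suppose b = true.
(c) alone gives c = true.
(d) alone gives d = true.
That conflicts with the unit clause (NOT d).
So every satisfying assignment has b = False.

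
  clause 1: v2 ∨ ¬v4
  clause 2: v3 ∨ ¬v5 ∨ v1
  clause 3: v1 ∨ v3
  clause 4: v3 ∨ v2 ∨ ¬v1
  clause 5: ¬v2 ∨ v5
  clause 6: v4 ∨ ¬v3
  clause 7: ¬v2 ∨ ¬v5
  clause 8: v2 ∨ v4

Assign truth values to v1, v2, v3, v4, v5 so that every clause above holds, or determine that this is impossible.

Case v2 = True:
From the singleton clause (v5), v5 = True.
Now (¬v5) is unsatisfied and unit — conflict.
So v2 must be the other value — set v2 = False.
From the singleton clause (¬v4), v4 = False.
Now (v4) is unsatisfied and unit — conflict.
Both values of v2 lead to a conflict.

UNSATISFIABLE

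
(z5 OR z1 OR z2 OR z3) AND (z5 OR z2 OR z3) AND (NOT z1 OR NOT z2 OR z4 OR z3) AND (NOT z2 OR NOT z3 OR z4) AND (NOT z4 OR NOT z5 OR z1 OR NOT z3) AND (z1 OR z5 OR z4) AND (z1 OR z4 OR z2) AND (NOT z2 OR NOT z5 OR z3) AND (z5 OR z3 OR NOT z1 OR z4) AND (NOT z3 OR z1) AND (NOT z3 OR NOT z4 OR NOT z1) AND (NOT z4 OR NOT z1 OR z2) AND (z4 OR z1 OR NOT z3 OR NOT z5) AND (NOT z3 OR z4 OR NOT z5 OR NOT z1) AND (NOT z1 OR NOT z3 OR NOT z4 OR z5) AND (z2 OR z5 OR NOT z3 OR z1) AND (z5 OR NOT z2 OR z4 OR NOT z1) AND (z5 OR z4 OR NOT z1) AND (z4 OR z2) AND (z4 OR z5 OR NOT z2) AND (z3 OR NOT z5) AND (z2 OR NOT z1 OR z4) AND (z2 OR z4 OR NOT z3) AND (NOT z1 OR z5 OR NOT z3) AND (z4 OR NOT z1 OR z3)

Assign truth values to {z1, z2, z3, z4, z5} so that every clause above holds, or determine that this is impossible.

z1=false, z2=true, z3=false, z4=true, z5=false

Branch on z3: set z3 = false.
Unit clause (NOT z5) forces z5 = false.
Unit clause (z2) forces z2 = true.
Unit clause (z4) forces z4 = true.
Every clause is now satisfied; z1 is unconstrained.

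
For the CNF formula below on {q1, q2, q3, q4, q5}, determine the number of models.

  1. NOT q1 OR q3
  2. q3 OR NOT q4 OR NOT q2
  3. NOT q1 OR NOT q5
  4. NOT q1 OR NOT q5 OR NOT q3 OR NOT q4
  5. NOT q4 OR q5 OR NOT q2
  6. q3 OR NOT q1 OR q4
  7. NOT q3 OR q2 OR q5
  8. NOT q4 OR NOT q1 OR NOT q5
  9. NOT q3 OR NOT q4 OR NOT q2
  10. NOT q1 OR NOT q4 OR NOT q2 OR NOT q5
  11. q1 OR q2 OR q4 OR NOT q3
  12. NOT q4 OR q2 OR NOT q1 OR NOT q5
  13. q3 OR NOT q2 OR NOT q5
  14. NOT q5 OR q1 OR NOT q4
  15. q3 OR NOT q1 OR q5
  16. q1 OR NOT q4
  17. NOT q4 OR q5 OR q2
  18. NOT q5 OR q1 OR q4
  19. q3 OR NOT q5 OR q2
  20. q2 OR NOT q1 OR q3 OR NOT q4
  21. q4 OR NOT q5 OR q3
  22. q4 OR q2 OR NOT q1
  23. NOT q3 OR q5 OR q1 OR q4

There are 2^5 = 32 truth assignments over (q1, q2, q3, q4, q5).
Split on q1. With q1 = true, the clauses containing q1 are satisfied and NOT q1 drops from the rest; 1 of the 2^4 = 16 assignments to the other variables satisfy what remains.
With q1 = false, by the same count on the reduced clause set, 2 assignments work.
Total: 1 + 2 = 3.

3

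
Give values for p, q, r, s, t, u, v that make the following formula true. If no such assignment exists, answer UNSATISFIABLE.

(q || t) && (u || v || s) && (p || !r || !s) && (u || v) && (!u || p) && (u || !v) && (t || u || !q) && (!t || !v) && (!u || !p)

Branch on q: set q = true.
Branch on u: set u = true.
(p) alone gives p = true.
That conflicts with the unit clause (!p).
So u must be the other value — set u = false.
(v) alone gives v = true.
That conflicts with the unit clause (!v).
Neither u = true nor u = false works.
So q must be the other value — set q = false.
(t) alone gives t = true.
(!v) alone gives v = false.
(u) alone gives u = true.
(p) alone gives p = true.
That conflicts with the unit clause (!p).
Neither q = true nor q = false works.

UNSATISFIABLE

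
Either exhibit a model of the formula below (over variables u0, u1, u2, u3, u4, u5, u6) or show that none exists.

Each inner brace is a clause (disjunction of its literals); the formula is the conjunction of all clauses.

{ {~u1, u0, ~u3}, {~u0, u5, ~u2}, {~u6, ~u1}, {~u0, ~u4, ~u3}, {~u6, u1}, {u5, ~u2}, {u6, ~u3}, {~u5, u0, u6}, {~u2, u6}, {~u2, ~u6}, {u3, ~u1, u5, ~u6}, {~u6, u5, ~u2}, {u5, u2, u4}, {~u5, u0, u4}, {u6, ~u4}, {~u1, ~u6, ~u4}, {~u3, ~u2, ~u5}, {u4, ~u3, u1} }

u0: 1, u1: 0, u2: 0, u3: 0, u4: 0, u5: 1, u6: 0

Case u6 = 0:
From the singleton clause (~u3), u3 = 0.
From the singleton clause (~u2), u2 = 0.
From the singleton clause (~u4), u4 = 0.
From the singleton clause (u5), u5 = 1.
From the singleton clause (u0), u0 = 1.
No clause remains; u1 is free.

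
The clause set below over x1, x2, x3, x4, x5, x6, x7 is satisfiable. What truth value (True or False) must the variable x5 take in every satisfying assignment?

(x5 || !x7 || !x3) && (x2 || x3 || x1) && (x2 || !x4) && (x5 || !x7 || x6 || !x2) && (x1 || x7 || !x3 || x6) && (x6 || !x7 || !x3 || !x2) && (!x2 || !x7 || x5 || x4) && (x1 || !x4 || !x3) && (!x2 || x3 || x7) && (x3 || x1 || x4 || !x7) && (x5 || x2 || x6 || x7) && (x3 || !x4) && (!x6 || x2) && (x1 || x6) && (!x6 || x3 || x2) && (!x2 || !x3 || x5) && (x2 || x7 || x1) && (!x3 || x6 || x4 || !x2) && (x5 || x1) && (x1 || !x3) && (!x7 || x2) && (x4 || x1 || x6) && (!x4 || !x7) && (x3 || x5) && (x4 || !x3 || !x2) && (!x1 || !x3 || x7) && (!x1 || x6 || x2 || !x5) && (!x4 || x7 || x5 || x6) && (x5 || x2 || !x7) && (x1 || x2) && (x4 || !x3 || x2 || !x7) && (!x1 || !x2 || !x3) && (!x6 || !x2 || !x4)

Suppose x5 = false.
From the singleton clause (x1), x1 = true.
From the singleton clause (x3), x3 = true.
From the singleton clause (!x7), x7 = false.
Now (x7) is unsatisfied and unit — conflict.
So every satisfying assignment has x5 = True.

True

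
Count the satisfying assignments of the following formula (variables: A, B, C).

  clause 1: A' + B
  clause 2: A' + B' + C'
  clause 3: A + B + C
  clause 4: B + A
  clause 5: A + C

There are 2^3 = 8 truth assignments over (A, B, C).
Check each against the 5 clauses (columns in the order A, B, C):
  F F F  ✗ fails (A + B + C)
  F F T  ✗ fails (B + A)
  F T F  ✗ fails (A + C)
  F T T  ✓ satisfies all
  T F F  ✗ fails (A' + B)
  T F T  ✗ fails (A' + B)
  T T F  ✓ satisfies all
  T T T  ✗ fails (A' + B' + C')
2 of the 8 rows are models.

2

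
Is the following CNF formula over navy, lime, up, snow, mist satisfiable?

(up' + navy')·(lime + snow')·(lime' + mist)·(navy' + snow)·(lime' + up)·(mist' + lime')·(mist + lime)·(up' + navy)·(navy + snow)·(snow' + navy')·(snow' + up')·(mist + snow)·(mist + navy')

Try up = 0.
(lime') alone gives lime = 0.
(snow') alone gives snow = 0.
(navy') alone gives navy = 0.
Now (navy) is unsatisfied and unit — conflict.
That branch fails; take up = 1 instead.
(navy') alone gives navy = 0.
Now (navy) is unsatisfied and unit — conflict.
Both values of up lead to a conflict.
No assignment satisfies every clause.

No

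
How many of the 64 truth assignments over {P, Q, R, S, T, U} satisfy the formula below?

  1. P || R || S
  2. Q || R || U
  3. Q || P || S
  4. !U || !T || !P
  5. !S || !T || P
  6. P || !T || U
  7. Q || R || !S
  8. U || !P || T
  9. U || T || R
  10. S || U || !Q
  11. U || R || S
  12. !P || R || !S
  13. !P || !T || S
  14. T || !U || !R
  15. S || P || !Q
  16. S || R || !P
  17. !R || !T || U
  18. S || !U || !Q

3

There are 2^6 = 64 truth assignments over (P, Q, R, S, T, U).
Split on S. With S = true, the clauses containing S are satisfied and !S drops from the rest; 3 of the 2^5 = 32 assignments to the other variables satisfy what remains.
With S = false, by the same count on the reduced clause set, 0 assignments work.
(One model: P=F, Q=F, R=T, S=T, T=F, U=F.)
Total: 3 + 0 = 3.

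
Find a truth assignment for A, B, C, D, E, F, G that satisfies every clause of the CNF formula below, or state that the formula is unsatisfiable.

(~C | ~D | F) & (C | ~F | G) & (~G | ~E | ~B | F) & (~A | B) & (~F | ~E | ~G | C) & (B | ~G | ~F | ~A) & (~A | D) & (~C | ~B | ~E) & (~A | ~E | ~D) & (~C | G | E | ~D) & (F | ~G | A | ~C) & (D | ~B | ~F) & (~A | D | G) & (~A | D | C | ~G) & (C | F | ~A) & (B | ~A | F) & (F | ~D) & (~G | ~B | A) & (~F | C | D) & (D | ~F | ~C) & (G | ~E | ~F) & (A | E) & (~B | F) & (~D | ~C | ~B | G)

A=0, B=0, C=1, D=1, E=1, F=1, G=1

Case A = 0:
Unit clause (E) forces E = 1.
Case C = 1:
Unit clause (~B) forces B = 0.
Case D = 1:
Unit clause (F) forces F = 1.
Unit clause (G) forces G = 1.
Every clause now holds.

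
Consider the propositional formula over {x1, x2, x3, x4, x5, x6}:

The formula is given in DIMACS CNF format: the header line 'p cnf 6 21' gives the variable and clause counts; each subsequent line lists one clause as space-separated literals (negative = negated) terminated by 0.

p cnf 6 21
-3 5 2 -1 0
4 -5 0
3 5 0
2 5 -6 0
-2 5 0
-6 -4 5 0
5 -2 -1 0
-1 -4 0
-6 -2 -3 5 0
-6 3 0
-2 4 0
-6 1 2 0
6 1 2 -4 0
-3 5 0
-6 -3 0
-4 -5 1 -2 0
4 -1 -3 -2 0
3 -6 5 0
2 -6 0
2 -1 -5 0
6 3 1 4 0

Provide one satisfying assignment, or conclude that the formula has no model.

UNSATISFIABLE

Branch on x4: set x4 = True.
From the singleton clause (¬x1), x1 = False.
Branch on x3: set x3 = True.
From the singleton clause (x5), x5 = True.
From the singleton clause (¬x6), x6 = False.
From the singleton clause (x2), x2 = True.
That conflicts with the unit clause (¬x2).
Backtrack on x3: now try x3 = False.
From the singleton clause (x5), x5 = True.
From the singleton clause (¬x6), x6 = False.
From the singleton clause (x2), x2 = True.
That conflicts with the unit clause (¬x2).
Both values of x3 lead to a conflict.
Backtrack on x4: now try x4 = False.
From the singleton clause (¬x5), x5 = False.
From the singleton clause (x3), x3 = True.
That conflicts with the unit clause (¬x3).
Both values of x4 lead to a conflict.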